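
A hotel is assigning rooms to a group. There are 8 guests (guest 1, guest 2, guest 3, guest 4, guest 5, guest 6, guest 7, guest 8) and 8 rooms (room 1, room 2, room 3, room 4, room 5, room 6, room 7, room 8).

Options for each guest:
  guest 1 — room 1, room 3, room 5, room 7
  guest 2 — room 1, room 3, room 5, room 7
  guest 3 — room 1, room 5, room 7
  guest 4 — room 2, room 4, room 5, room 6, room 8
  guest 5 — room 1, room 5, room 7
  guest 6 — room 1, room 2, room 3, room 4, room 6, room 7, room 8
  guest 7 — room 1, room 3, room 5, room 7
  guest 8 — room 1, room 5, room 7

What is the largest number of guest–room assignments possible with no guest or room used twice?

6

For example, pair guest 1-room 3, guest 2-room 5, guest 3-room 1, guest 4-room 4, guest 5-room 7, guest 6-room 8.
The set {guest 1, guest 2, guest 3, guest 5, guest 7, guest 8} has only 4 neighbours ({room 1, room 3, room 5, room 7}), so by Hall's theorem at most 6 of the 8 guests can be matched.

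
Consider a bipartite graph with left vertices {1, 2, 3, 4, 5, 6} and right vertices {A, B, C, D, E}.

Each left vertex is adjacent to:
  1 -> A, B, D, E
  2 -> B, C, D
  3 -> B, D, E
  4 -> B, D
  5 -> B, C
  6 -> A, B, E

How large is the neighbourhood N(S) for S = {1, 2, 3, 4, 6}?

5

The union of neighbours of {1, 2, 3, 4, 6} is {A, B, C, D, E}, which has 5 elements.
Since |N(S)| = 5 ≥ |S| = 5, Hall's condition holds for this subset.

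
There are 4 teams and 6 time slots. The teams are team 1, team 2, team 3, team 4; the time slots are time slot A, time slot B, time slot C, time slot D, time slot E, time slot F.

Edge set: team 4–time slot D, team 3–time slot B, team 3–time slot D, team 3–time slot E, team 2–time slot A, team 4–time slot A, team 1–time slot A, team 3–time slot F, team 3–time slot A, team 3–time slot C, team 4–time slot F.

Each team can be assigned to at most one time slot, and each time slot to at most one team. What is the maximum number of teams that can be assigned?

3

For example, pair team 1→time slot A, team 3→time slot C, team 4→time slot F.
The set {team 1, team 2} has only 1 neighbour ({time slot A}), so by Hall's theorem at most 3 of the 4 teams can be matched.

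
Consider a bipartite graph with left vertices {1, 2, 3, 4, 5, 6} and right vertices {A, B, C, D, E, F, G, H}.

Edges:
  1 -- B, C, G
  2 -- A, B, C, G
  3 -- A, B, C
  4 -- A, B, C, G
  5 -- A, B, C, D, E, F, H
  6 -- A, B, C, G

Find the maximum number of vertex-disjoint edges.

One maximum matching: 1–G, 2–A, 3–C, 4–B, 5–E.
The set {1, 2, 3, 4, 6} has only 4 neighbours ({A, B, C, G}), so by Hall's theorem at most 5 of the 6 left vertices can be matched.

5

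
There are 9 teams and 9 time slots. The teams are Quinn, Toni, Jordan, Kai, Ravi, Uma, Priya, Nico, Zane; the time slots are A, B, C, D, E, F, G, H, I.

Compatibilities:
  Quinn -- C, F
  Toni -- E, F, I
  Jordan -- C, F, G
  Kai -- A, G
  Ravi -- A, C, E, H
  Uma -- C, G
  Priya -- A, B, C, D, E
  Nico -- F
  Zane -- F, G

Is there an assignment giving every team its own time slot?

The set {Quinn, Jordan, Uma, Nico, Zane} has only 3 neighbours ({C, F, G}), so by Hall's theorem at most 7 of the 9 teams can be matched.
Hence no matching covers every team.

No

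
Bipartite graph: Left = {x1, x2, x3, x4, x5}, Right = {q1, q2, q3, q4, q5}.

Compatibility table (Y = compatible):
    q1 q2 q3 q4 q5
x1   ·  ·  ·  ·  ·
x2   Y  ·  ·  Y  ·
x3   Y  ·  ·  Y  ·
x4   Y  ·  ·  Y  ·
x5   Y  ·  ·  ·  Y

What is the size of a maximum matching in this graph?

A valid assignment of size 3: x2-q1, x3-q4, x5-q5.
The set {x1, x2, x3, x4} has only 2 neighbours ({q1, q4}), so by Hall's theorem at most 3 of the 5 left vertices can be matched.

3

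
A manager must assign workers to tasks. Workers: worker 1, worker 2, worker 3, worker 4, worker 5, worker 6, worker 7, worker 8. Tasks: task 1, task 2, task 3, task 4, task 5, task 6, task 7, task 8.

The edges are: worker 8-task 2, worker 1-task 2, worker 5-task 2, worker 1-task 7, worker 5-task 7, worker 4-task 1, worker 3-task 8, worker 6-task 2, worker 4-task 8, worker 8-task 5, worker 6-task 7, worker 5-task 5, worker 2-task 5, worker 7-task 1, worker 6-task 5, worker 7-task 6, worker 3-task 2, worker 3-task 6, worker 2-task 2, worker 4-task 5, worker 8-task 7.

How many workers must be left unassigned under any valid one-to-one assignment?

A valid assignment of size 6: worker 1-task 7, worker 2-task 5, worker 3-task 6, worker 4-task 8, worker 5-task 2, worker 7-task 1.
The set {worker 1, worker 2, worker 5, worker 6, worker 8} has only 3 neighbours ({task 2, task 5, task 7}), so by Hall's theorem at most 6 of the 8 workers can be matched.
That matches 6 of the 8, leaving 2 unmatched; no matching can do better.

2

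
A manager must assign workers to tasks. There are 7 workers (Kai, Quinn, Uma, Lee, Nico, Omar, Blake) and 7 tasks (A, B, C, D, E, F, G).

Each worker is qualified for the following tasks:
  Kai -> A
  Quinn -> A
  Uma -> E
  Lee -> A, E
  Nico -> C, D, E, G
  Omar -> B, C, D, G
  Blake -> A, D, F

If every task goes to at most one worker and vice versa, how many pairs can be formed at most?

A valid assignment of size 5: Kai-A, Uma-E, Nico-C, Omar-B, Blake-F.
The set {Kai, Quinn, Uma, Lee} has only 2 neighbours ({A, E}), so by Hall's theorem at most 5 of the 7 workers can be matched.

5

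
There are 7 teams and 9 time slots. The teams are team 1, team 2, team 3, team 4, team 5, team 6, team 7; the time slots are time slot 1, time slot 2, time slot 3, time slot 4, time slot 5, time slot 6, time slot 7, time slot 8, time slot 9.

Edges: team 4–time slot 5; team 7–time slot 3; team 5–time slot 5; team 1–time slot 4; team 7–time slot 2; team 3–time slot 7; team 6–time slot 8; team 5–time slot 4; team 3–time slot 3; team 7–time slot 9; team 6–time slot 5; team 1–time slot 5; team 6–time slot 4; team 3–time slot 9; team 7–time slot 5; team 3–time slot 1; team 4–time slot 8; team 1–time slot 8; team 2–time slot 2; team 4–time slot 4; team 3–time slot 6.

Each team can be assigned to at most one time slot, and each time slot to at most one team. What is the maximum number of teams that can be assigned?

A valid assignment of size 6: team 1–time slot 5, team 2–time slot 2, team 3–time slot 7, team 4–time slot 8, team 5–time slot 4, team 7–time slot 3.
The set {team 1, team 4, team 5, team 6} has only 3 neighbours ({time slot 4, time slot 5, time slot 8}), so by Hall's theorem at most 6 of the 7 teams can be matched.

6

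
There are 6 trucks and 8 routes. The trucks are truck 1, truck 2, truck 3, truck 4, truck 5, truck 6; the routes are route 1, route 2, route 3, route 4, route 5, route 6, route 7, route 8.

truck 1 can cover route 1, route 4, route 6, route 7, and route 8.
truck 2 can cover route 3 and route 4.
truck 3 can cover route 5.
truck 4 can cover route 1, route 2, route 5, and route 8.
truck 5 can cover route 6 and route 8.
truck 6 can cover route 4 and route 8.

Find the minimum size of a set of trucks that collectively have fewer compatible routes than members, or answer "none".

A matching saturating every truck exists, for instance truck 1→route 8, truck 2→route 3, truck 3→route 5, truck 4→route 2, truck 5→route 6, truck 6→route 4.
By Hall's marriage theorem, this means |N(S)| ≥ |S| for every subset S, so no violating subset exists.

none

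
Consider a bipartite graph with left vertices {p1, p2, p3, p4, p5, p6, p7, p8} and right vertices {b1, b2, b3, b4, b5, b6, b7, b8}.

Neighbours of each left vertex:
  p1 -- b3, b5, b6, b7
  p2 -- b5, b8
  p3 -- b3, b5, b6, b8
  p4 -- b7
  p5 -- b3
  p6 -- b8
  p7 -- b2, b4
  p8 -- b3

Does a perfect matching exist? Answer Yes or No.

No

The set {p1, p2, p3, p4, p5, p6, p8} has only 5 neighbours ({b3, b5, b6, b7, b8}), so by Hall's theorem at most 6 of the 8 left vertices can be matched.
Hence no matching covers every left vertex.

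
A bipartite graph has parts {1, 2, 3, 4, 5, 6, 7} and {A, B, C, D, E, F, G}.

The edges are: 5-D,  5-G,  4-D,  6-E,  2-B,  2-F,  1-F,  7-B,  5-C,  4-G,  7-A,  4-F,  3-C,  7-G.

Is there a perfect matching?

Yes

One maximum matching: 1→F, 2→B, 3→C, 4→D, 5→G, 6→E, 7→A.
Every left vertex is matched, so this is a perfect matching.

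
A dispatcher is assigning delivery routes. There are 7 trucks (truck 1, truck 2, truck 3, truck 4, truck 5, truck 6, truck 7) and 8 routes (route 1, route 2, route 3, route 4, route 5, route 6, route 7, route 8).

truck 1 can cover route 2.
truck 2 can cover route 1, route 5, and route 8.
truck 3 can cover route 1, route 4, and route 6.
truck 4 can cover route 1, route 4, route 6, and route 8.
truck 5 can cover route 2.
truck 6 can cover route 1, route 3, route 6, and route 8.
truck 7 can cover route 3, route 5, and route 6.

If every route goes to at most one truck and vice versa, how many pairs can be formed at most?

A valid assignment of size 6: truck 1-route 2, truck 2-route 8, truck 3-route 1, truck 4-route 4, truck 6-route 3, truck 7-route 6.
The set {truck 1, truck 5} has only 1 neighbour ({route 2}), so by Hall's theorem at most 6 of the 7 trucks can be matched.

6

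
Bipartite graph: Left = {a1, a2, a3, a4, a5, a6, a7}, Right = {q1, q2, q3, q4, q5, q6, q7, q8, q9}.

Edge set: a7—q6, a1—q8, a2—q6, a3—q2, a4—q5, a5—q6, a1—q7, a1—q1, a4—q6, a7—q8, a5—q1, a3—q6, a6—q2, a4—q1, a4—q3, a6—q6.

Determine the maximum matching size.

6

A valid assignment of size 6: a1→q7, a2→q6, a3→q2, a4→q5, a5→q1, a7→q8.
The set {a2, a3, a6} has only 2 neighbours ({q2, q6}), so by Hall's theorem at most 6 of the 7 left vertices can be matched.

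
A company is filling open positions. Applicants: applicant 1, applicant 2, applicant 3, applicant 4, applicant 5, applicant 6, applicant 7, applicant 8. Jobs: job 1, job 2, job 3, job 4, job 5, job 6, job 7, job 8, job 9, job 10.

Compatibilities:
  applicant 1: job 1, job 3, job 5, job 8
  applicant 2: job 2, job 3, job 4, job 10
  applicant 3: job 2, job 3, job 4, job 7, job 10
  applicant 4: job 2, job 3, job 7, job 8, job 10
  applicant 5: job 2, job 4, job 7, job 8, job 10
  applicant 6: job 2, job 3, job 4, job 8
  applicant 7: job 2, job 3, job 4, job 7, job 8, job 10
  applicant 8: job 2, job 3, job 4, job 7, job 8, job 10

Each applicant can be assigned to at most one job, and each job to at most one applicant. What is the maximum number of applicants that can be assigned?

7

One maximum matching: applicant 1-job 1, applicant 2-job 2, applicant 3-job 4, applicant 4-job 8, applicant 5-job 10, applicant 6-job 3, applicant 7-job 7.
The set {applicant 2, applicant 3, applicant 4, applicant 5, applicant 6, applicant 7, applicant 8} has only 6 neighbours ({job 10, job 2, job 3, job 4, job 7, job 8}), so by Hall's theorem at most 7 of the 8 applicants can be matched.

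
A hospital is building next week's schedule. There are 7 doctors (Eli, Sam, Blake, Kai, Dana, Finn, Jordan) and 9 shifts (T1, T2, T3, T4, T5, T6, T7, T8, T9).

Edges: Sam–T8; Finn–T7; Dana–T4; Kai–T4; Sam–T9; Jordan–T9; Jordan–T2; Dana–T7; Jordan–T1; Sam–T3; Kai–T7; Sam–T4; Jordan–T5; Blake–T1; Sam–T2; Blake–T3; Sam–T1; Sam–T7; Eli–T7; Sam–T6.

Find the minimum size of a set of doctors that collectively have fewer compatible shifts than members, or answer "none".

2

Take S = {Eli, Finn}. Its neighbourhood is {T7}, so |N(S)| = 1 < |S| = 2.
No single vertex violates Hall's condition since each has at least one neighbour, so 2 is the minimum.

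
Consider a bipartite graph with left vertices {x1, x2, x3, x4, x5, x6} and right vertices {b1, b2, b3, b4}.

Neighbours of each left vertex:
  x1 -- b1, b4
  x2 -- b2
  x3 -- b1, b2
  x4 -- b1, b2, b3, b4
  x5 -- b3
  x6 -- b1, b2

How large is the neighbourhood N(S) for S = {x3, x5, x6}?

The union of neighbours of {x3, x5, x6} is {b1, b2, b3}, which has 3 elements.
Since |N(S)| = 3 ≥ |S| = 3, Hall's condition holds for this subset.

3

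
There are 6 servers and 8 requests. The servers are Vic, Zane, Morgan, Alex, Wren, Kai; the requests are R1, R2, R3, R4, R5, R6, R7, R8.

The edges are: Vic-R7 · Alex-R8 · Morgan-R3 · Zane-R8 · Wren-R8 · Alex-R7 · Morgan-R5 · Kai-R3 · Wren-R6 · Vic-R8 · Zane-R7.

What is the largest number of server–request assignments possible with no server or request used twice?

A valid assignment of size 5: Vic→R8, Zane→R7, Morgan→R5, Wren→R6, Kai→R3.
The set {Vic, Zane, Alex} has only 2 neighbours ({R7, R8}), so by Hall's theorem at most 5 of the 6 servers can be matched.

5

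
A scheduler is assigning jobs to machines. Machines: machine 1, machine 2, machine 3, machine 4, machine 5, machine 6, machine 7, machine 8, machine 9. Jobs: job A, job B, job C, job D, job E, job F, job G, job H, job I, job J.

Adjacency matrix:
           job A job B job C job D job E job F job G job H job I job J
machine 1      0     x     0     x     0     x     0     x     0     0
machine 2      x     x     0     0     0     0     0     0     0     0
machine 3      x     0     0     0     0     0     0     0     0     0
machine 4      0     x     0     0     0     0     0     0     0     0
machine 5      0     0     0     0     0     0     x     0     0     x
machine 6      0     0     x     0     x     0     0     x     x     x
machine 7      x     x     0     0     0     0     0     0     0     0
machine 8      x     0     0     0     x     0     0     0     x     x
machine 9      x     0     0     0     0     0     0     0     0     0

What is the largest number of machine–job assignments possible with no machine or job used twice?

6

One maximum matching: machine 1-job H, machine 2-job B, machine 3-job A, machine 5-job G, machine 6-job J, machine 8-job I.
The set {machine 2, machine 3, machine 4, machine 7, machine 9} has only 2 neighbours ({job A, job B}), so by Hall's theorem at most 6 of the 9 machines can be matched.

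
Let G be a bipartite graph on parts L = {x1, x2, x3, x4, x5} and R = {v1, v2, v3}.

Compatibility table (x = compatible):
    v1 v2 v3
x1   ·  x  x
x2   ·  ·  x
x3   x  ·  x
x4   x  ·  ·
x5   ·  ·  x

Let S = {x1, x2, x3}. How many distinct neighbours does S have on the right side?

3

The union of neighbours of {x1, x2, x3} is {v1, v2, v3}, which has 3 elements.
Since |N(S)| = 3 ≥ |S| = 3, Hall's condition holds for this subset.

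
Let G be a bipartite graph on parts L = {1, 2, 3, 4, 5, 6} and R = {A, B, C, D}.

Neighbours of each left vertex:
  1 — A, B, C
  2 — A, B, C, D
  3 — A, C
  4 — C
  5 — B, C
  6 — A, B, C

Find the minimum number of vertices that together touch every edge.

4

A maximum matching has 4 edges (e.g. 1–B, 2–D, 3–A, 4–C).
By König's theorem the minimum vertex cover has the same size. One such cover is {2, A, B, C}.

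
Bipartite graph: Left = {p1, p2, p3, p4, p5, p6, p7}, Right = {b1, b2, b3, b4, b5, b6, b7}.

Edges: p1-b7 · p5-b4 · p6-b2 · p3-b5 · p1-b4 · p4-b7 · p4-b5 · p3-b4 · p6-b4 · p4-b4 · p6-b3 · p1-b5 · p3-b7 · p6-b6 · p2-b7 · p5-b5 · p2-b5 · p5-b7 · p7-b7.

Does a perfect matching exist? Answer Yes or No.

No

The set {p1, p2, p3, p4, p5, p7} has only 3 neighbours ({b4, b5, b7}), so by Hall's theorem at most 4 of the 7 left vertices can be matched.
Hence no matching covers every left vertex.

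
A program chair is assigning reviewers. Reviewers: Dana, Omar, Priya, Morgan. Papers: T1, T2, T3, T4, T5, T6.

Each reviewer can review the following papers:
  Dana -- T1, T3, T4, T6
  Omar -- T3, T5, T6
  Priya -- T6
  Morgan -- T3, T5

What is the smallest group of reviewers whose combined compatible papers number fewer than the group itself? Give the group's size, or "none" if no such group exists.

A matching saturating every reviewer exists, for instance Dana→T4, Omar→T3, Priya→T6, Morgan→T5.
By Hall's marriage theorem, this means |N(S)| ≥ |S| for every subset S, so no violating subset exists.

none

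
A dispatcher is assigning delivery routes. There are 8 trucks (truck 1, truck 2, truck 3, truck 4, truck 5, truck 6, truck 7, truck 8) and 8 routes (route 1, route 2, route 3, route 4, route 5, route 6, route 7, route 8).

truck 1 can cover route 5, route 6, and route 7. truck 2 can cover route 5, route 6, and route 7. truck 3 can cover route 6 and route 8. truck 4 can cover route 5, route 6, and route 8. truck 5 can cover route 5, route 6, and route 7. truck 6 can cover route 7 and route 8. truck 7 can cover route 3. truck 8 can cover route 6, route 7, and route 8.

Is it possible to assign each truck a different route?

The set {truck 1, truck 2, truck 3, truck 4, truck 5, truck 6, truck 8} has only 4 neighbours ({route 5, route 6, route 7, route 8}), so by Hall's theorem at most 5 of the 8 trucks can be matched.
Hence no matching covers every truck.

No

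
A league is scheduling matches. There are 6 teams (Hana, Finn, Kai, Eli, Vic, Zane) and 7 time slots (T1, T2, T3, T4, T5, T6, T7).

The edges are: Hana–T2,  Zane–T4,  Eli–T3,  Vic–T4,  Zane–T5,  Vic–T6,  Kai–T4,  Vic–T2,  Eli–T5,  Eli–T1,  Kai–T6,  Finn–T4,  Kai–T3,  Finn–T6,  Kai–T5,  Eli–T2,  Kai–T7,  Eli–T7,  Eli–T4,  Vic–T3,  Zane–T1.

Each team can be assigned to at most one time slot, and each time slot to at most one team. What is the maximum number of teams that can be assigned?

6

One maximum matching: Hana–T2, Finn–T6, Kai–T4, Eli–T7, Vic–T3, Zane–T5.
This saturates every team, so 6 is the maximum.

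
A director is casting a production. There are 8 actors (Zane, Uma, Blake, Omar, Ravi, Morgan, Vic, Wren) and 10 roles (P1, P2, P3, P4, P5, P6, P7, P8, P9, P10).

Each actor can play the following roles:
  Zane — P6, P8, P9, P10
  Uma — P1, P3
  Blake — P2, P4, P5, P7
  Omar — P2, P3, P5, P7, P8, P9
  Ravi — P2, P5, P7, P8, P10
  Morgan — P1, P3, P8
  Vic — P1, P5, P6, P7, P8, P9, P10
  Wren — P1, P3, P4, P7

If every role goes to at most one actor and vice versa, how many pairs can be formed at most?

For example, pair Zane–P10, Uma–P3, Blake–P5, Omar–P9, Ravi–P2, Morgan–P8, Vic–P7, Wren–P1.
All 8 actors are matched, so no larger matching exists.

8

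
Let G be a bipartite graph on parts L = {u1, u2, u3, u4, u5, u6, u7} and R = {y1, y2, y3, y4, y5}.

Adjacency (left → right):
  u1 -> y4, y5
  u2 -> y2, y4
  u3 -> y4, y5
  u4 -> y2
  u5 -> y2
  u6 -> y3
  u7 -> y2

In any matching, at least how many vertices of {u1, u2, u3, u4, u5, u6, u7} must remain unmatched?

One maximum matching: u1–y5, u2–y2, u3–y4, u6–y3.
The set {u1, u2, u3, u4, u5, u7} has only 3 neighbours ({y2, y4, y5}), so by Hall's theorem at most 4 of the 7 left vertices can be matched.
That matches 4 of the 7, leaving 3 unmatched; no matching can do better.

3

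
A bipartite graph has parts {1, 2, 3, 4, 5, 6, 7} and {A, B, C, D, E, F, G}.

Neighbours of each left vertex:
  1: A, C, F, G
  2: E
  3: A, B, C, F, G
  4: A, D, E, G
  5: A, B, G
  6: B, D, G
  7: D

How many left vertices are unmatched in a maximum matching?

0

One maximum matching: 1-C, 2-E, 3-F, 4-A, 5-G, 6-B, 7-D.
All 7 left vertices are matched, so no larger matching exists.
That matches 7 of the 7, leaving 0 unmatched; no matching can do better.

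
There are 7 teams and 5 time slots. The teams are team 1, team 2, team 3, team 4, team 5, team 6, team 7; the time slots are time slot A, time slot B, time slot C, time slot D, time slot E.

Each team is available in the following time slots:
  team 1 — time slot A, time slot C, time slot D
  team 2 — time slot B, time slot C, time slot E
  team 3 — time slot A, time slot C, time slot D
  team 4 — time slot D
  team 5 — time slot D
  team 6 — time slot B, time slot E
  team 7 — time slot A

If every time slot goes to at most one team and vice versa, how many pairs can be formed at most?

5

For example, pair team 1-time slot C, team 2-time slot E, team 3-time slot A, team 4-time slot D, team 6-time slot B.
The set {team 1, team 3, team 4, team 5, team 7} has only 3 neighbours ({time slot A, time slot C, time slot D}), so by Hall's theorem at most 5 of the 7 teams can be matched.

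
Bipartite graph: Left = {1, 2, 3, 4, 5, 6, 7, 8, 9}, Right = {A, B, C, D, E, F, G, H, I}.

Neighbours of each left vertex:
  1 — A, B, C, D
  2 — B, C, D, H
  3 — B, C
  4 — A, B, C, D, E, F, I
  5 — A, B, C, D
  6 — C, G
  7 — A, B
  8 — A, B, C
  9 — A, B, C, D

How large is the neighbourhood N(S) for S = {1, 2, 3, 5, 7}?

5

The union of neighbours of {1, 2, 3, 5, 7} is {A, B, C, D, H}, which has 5 elements.
Since |N(S)| = 5 ≥ |S| = 5, Hall's condition holds for this subset.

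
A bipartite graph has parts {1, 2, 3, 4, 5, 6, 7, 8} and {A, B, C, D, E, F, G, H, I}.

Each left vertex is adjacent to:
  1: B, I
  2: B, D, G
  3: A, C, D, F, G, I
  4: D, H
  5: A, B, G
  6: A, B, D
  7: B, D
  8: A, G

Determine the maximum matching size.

7

One maximum matching: 1-I, 2-G, 3-F, 4-H, 5-A, 6-D, 7-B.
The set {2, 5, 6, 7, 8} has only 4 neighbours ({A, B, D, G}), so by Hall's theorem at most 7 of the 8 left vertices can be matched.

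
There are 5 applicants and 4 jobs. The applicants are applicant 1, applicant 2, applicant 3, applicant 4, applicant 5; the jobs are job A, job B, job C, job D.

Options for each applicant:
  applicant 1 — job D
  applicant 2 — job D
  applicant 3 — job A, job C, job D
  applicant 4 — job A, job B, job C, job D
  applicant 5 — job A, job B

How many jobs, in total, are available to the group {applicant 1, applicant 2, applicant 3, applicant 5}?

4

The union of neighbours of {applicant 1, applicant 2, applicant 3, applicant 5} is {job A, job B, job C, job D}, which has 4 elements.
Since |N(S)| = 4 ≥ |S| = 4, Hall's condition holds for this subset.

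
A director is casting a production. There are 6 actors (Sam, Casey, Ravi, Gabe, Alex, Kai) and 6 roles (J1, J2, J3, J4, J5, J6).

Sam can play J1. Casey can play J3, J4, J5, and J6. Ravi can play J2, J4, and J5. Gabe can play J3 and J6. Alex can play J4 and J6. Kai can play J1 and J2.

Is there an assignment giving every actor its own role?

One maximum matching: Sam-J1, Casey-J3, Ravi-J5, Gabe-J6, Alex-J4, Kai-J2.
All 6 actors are covered.

Yes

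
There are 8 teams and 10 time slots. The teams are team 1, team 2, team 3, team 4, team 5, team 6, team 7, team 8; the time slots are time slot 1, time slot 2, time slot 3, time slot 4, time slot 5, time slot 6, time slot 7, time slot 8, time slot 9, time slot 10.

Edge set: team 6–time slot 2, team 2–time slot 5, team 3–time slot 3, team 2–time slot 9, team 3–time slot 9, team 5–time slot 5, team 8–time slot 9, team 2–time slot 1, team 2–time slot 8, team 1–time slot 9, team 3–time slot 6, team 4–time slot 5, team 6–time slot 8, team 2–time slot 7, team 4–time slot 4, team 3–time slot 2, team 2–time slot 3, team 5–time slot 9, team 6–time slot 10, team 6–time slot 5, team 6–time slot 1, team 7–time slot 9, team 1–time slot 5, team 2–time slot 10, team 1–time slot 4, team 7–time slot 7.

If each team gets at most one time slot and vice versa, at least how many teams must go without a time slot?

1

A valid assignment of size 7: team 1–time slot 4, team 2–time slot 8, team 3–time slot 3, team 4–time slot 5, team 5–time slot 9, team 6–time slot 1, team 7–time slot 7.
The set {team 1, team 4, team 5, team 8} has only 3 neighbours ({time slot 4, time slot 5, time slot 9}), so by Hall's theorem at most 7 of the 8 teams can be matched.
That matches 7 of the 8, leaving 1 unmatched; no matching can do better.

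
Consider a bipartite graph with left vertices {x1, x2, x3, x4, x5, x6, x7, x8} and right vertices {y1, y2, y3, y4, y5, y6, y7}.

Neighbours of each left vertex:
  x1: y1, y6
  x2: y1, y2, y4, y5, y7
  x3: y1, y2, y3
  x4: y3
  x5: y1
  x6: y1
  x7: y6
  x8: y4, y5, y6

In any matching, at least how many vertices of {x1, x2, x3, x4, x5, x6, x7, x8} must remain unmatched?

For example, pair x1-y6, x2-y7, x3-y2, x4-y3, x5-y1, x8-y4.
The set {x1, x5, x6, x7} has only 2 neighbours ({y1, y6}), so by Hall's theorem at most 6 of the 8 left vertices can be matched.
That matches 6 of the 8, leaving 2 unmatched; no matching can do better.

2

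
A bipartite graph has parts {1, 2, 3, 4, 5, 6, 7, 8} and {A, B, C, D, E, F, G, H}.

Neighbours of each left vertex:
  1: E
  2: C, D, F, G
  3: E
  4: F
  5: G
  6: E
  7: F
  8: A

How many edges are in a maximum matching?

One maximum matching: 1-E, 2-C, 4-F, 5-G, 8-A.
The set {1, 3, 4, 6, 7} has only 2 neighbours ({E, F}), so by Hall's theorem at most 5 of the 8 left vertices can be matched.

5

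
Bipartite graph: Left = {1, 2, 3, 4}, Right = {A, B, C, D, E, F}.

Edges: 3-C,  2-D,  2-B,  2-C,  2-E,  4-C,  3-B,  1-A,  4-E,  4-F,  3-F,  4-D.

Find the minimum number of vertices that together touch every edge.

The 4 edges 1–A, 2–B, 3–F, 4–E form a matching, so any vertex cover needs at least 4 vertices (one per matched edge).
Conversely {1, 2, 3, 4} meets every edge and has exactly 4 vertices, so 4 is optimal.

4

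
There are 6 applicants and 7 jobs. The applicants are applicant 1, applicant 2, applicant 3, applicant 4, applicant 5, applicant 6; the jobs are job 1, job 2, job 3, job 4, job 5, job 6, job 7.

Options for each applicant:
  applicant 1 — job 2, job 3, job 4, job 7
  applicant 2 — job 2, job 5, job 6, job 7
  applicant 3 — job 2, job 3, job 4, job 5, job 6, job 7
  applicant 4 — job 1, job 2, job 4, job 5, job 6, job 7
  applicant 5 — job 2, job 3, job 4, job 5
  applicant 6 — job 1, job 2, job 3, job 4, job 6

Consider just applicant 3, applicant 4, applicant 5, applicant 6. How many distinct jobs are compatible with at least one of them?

The union of neighbours of {applicant 3, applicant 4, applicant 5, applicant 6} is {job 1, job 2, job 3, job 4, job 5, job 6, job 7}, which has 7 elements.
Since |N(S)| = 7 ≥ |S| = 4, Hall's condition holds for this subset.

7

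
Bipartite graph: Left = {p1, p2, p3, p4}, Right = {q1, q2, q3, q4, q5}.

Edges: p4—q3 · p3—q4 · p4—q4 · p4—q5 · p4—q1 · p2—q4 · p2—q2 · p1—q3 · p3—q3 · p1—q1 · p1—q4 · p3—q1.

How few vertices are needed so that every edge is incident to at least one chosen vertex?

4

The 4 edges p1–q1, p2–q2, p3–q3, p4–q4 form a matching, so any vertex cover needs at least 4 vertices (one per matched edge).
Conversely {p1, p2, p3, p4} meets every edge and has exactly 4 vertices, so 4 is optimal.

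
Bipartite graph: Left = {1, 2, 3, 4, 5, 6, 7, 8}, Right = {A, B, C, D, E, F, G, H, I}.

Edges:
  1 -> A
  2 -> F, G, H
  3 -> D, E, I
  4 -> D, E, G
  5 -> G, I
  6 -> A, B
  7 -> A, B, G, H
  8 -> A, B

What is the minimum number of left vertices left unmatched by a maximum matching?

1

One maximum matching: 1→A, 2→F, 3→D, 4→E, 5→I, 6→B, 7→G.
The set {1, 6, 8} has only 2 neighbours ({A, B}), so by Hall's theorem at most 7 of the 8 left vertices can be matched.
That matches 7 of the 8, leaving 1 unmatched; no matching can do better.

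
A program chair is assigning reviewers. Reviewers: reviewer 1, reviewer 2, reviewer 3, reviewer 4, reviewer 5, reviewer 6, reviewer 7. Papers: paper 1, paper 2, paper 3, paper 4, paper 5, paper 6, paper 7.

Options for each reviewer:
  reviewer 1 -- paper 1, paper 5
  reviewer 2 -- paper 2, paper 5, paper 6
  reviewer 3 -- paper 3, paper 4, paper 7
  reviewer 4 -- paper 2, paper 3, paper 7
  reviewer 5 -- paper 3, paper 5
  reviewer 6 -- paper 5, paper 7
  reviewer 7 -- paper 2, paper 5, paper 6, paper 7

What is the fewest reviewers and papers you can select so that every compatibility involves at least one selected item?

The 7 edges reviewer 1–paper 1, reviewer 2–paper 6, reviewer 3–paper 4, reviewer 4–paper 2, reviewer 5–paper 3, reviewer 6–paper 5, reviewer 7–paper 7 form a matching, so any vertex cover needs at least 7 vertices (one per matched edge).
Conversely {reviewer 1, reviewer 2, reviewer 3, reviewer 4, reviewer 5, reviewer 6, reviewer 7} meets every edge and has exactly 7 vertices, so 7 is optimal.

7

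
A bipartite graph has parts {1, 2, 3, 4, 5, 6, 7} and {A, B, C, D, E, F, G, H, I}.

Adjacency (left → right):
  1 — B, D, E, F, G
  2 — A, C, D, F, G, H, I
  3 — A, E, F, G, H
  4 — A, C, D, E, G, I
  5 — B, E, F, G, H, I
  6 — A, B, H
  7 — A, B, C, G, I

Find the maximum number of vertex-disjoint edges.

7

One maximum matching: 1-E, 2-A, 3-F, 4-D, 5-H, 6-B, 7-G.
This saturates every left vertex, so 7 is the maximum.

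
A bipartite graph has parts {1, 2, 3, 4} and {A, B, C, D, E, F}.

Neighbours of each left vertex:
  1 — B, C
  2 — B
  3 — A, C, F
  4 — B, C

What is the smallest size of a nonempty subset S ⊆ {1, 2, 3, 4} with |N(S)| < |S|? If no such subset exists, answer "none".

Take S = {1, 2, 4}. Its neighbourhood is {B, C}, so |N(S)| = 2 < |S| = 3.
Every subset of size less than 3 has at least as many neighbours as members, so 3 is the minimum.

3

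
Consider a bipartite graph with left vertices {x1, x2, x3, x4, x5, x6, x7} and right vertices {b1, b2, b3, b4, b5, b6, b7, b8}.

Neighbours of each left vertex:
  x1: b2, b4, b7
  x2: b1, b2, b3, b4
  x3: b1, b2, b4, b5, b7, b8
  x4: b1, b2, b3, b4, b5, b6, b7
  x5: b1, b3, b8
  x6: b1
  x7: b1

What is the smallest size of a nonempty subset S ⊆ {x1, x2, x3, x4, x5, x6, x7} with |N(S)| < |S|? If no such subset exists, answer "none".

Take S = {x6, x7}. Its neighbourhood is {b1}, so |N(S)| = 1 < |S| = 2.
No single vertex violates Hall's condition since each has at least one neighbour, so 2 is the minimum.

2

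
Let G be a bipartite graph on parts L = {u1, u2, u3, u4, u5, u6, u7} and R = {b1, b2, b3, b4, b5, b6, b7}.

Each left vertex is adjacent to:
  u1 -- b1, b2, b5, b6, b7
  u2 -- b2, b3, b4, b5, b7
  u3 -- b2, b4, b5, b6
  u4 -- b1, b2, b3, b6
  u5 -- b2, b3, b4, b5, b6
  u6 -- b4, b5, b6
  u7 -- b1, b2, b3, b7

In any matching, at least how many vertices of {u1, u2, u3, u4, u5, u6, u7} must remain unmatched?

0

For example, pair u1–b1, u2–b7, u3–b2, u4–b6, u5–b5, u6–b4, u7–b3.
All 7 left vertices are matched, so no larger matching exists.
That matches 7 of the 7, leaving 0 unmatched; no matching can do better.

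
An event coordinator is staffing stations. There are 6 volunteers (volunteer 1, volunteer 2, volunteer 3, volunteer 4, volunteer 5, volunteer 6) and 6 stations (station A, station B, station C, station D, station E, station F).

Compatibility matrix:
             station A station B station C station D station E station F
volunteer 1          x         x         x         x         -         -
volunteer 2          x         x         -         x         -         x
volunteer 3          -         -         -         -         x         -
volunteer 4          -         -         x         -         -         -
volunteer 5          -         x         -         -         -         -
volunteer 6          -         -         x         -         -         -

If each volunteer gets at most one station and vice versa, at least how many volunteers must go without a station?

A valid assignment of size 5: volunteer 1→station D, volunteer 2→station A, volunteer 3→station E, volunteer 4→station C, volunteer 5→station B.
The set {volunteer 4, volunteer 6} has only 1 neighbour ({station C}), so by Hall's theorem at most 5 of the 6 volunteers can be matched.
That matches 5 of the 6, leaving 1 unmatched; no matching can do better.

1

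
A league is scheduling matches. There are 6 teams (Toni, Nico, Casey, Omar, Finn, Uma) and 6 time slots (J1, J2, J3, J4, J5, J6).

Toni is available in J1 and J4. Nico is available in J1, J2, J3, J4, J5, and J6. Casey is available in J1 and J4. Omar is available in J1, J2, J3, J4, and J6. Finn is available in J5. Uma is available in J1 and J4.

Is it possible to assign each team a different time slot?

No

The set {Toni, Casey, Uma} has only 2 neighbours ({J1, J4}), so by Hall's theorem at most 5 of the 6 teams can be matched.
Hence no matching covers every team.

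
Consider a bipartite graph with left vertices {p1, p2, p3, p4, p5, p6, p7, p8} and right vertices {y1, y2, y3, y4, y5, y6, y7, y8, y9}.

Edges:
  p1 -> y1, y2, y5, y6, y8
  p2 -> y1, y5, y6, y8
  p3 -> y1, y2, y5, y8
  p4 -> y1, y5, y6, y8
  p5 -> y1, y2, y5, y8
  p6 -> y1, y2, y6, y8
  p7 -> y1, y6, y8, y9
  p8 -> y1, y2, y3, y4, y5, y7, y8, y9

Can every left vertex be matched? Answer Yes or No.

No

The set {p1, p2, p3, p4, p5, p6} has only 5 neighbours ({y1, y2, y5, y6, y8}), so by Hall's theorem at most 7 of the 8 left vertices can be matched.
Hence no matching covers every left vertex.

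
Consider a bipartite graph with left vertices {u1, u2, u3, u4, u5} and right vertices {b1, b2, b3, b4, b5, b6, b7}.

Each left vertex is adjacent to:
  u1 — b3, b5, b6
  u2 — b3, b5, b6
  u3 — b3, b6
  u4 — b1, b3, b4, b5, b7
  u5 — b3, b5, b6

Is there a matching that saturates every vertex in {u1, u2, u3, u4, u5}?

The set {u1, u2, u3, u5} has only 3 neighbours ({b3, b5, b6}), so by Hall's theorem at most 4 of the 5 left vertices can be matched.
Hence no matching covers every left vertex.

No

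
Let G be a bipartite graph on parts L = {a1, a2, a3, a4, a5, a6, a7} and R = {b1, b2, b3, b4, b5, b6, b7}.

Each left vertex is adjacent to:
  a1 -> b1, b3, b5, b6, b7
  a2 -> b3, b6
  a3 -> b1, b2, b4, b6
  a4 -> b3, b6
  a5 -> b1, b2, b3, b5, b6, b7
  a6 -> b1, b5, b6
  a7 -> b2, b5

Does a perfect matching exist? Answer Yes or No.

For example, pair a1-b7, a2-b6, a3-b4, a4-b3, a5-b2, a6-b1, a7-b5.
Every left vertex is matched, so this is a perfect matching.

Yes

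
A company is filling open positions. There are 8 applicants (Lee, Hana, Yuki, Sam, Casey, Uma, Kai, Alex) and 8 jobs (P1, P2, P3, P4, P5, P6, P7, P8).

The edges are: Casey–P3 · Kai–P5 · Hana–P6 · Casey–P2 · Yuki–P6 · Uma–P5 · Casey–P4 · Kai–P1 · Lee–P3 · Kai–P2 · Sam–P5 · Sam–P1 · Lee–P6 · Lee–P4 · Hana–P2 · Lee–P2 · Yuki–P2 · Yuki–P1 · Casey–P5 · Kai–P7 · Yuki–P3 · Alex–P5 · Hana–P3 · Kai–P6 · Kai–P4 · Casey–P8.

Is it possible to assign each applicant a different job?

The set {Uma, Alex} has only 1 neighbour ({P5}), so by Hall's theorem at most 7 of the 8 applicants can be matched.
Hence no matching covers every applicant.

No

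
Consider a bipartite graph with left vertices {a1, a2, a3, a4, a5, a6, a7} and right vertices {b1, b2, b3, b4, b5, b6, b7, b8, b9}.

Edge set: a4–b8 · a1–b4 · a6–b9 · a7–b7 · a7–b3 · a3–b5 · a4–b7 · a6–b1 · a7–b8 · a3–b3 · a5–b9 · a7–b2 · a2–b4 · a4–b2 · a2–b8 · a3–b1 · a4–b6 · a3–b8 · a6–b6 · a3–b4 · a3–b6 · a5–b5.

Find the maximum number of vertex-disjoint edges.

For example, pair a1→b4, a2→b8, a3→b1, a4→b7, a5→b5, a6→b6, a7→b3.
All 7 left vertices are matched, so no larger matching exists.

7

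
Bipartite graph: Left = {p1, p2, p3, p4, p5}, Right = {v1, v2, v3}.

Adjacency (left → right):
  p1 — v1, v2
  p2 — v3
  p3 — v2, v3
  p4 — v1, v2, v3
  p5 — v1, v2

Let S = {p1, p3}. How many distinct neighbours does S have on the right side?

3

The union of neighbours of {p1, p3} is {v1, v2, v3}, which has 3 elements.
Since |N(S)| = 3 ≥ |S| = 2, Hall's condition holds for this subset.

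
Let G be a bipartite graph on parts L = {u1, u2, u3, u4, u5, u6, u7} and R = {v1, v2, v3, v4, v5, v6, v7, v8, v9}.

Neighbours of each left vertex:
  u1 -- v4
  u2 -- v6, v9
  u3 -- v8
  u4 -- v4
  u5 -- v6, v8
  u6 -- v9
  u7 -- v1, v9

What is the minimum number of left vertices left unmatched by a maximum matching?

A valid assignment of size 5: u1→v4, u2→v9, u3→v8, u5→v6, u7→v1.
The set {u1, u2, u3, u4, u5, u6} has only 4 neighbours ({v4, v6, v8, v9}), so by Hall's theorem at most 5 of the 7 left vertices can be matched.
That matches 5 of the 7, leaving 2 unmatched; no matching can do better.

2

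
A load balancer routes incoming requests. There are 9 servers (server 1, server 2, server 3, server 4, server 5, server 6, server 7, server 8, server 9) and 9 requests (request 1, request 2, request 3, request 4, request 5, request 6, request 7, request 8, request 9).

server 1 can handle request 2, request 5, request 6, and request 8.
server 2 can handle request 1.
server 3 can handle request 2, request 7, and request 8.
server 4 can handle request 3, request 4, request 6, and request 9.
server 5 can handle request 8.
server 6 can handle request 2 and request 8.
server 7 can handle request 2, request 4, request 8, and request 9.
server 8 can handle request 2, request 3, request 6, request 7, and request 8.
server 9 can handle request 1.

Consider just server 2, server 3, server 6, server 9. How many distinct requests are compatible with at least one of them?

The union of neighbours of {server 2, server 3, server 6, server 9} is {request 1, request 2, request 7, request 8}, which has 4 elements.
Since |N(S)| = 4 ≥ |S| = 4, Hall's condition holds for this subset.

4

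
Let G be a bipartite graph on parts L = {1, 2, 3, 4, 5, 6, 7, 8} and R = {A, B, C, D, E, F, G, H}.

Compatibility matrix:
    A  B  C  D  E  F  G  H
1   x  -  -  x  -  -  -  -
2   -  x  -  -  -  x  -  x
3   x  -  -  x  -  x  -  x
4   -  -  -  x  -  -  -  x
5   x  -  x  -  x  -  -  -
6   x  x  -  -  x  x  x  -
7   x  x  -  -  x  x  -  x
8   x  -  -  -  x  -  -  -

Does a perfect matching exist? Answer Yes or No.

Yes

A valid assignment of size 8: 1→D, 2→B, 3→F, 4→H, 5→C, 6→G, 7→A, 8→E.
All 8 left vertices are covered.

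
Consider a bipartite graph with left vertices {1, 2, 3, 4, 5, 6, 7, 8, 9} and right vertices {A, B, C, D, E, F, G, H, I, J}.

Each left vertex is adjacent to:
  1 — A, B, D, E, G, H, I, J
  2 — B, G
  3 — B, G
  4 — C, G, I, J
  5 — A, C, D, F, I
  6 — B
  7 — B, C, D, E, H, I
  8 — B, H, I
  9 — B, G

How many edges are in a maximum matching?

A valid assignment of size 7: 1–J, 2–G, 3–B, 4–C, 5–A, 7–E, 8–H.
The set {2, 3, 6, 9} has only 2 neighbours ({B, G}), so by Hall's theorem at most 7 of the 9 left vertices can be matched.

7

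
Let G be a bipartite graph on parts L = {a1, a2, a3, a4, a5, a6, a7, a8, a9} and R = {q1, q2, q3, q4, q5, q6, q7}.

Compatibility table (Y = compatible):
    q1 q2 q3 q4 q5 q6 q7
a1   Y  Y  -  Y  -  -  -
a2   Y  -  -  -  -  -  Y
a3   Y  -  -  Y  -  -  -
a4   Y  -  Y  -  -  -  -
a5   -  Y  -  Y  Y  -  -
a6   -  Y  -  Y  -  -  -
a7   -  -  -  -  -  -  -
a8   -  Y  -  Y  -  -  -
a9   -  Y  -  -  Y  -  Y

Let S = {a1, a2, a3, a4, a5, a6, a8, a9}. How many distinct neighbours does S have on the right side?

The union of neighbours of {a1, a2, a3, a4, a5, a6, a8, a9} is {q1, q2, q3, q4, q5, q7}, which has 6 elements.
Since |N(S)| = 6 < |S| = 8, Hall's condition fails for this subset.

6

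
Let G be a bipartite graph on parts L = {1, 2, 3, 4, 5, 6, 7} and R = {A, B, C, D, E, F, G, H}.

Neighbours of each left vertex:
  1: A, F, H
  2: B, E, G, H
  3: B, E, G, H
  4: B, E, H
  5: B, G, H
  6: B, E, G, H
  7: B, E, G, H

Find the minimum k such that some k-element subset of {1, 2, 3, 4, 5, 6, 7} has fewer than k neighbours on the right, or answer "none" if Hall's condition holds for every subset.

5

Take S = {2, 3, 4, 5, 6}. Its neighbourhood is {B, E, G, H}, so |N(S)| = 4 < |S| = 5.
Every subset of size less than 5 has at least as many neighbours as members, so 5 is the minimum.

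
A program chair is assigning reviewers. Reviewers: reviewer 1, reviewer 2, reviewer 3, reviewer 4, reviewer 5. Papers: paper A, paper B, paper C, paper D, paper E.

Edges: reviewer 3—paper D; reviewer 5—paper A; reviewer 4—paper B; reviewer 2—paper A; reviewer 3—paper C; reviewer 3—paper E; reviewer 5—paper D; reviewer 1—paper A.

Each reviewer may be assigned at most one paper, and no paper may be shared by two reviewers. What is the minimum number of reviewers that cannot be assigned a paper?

1

For example, pair reviewer 1→paper A, reviewer 3→paper C, reviewer 4→paper B, reviewer 5→paper D.
The set {reviewer 1, reviewer 2} has only 1 neighbour ({paper A}), so by Hall's theorem at most 4 of the 5 reviewers can be matched.
That matches 4 of the 5, leaving 1 unmatched; no matching can do better.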